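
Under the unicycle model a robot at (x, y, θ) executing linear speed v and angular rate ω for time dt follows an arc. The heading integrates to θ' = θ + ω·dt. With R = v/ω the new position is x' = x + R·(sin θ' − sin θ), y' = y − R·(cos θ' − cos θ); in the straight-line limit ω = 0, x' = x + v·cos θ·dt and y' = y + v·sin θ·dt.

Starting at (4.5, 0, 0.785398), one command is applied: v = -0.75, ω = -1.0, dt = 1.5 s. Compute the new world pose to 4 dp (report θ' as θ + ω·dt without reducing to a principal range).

(3.4782, -0.0362, -0.7146)

θ' = 0.7854 + -1.0·1.5 = -0.7146
R = v/ω = -0.75/-1.0 = 0.7500
x' = 4.5 + 0.7500·(sin -0.7146 − sin 0.7854) = 3.4782
y' = 0 − 0.7500·(cos -0.7146 − cos 0.7854) = -0.0362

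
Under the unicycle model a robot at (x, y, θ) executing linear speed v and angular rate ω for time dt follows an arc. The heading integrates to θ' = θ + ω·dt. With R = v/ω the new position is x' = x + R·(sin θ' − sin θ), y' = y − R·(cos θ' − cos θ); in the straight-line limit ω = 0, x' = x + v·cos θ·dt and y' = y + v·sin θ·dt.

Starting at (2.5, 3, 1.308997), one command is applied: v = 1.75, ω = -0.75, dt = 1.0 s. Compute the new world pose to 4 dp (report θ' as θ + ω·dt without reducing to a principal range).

(3.5164, 4.3743, 0.5590)

θ' = 1.3090 + -0.75·1.0 = 0.5590
R = v/ω = 1.75/-0.75 = -2.3333
x' = 2.5 + -2.3333·(sin 0.5590 − sin 1.3090) = 3.5164
y' = 3 − -2.3333·(cos 0.5590 − cos 1.3090) = 4.3743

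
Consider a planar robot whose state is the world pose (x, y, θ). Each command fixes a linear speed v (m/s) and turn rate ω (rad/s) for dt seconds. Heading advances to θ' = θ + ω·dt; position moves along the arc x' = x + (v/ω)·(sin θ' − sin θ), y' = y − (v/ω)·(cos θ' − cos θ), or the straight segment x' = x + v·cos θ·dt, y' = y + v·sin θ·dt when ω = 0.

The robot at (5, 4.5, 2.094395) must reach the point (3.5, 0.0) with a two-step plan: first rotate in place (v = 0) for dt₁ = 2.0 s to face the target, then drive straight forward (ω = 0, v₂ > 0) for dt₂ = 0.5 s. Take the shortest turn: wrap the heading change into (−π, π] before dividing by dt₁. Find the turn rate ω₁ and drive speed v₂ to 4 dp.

ω₁ = 1.1481, v₂ = 9.4868

heading to target = atan2(0−4.5, 3.5−5) = -1.8925
Δθ = wrap(-1.8925 − 2.0944) = 2.2962; ω₁ = Δθ/dt₁ = 1.1481
distance = √((3.5−5)² + (0−4.5)²) = 4.7434; v₂ = distance/dt₂ = 9.4868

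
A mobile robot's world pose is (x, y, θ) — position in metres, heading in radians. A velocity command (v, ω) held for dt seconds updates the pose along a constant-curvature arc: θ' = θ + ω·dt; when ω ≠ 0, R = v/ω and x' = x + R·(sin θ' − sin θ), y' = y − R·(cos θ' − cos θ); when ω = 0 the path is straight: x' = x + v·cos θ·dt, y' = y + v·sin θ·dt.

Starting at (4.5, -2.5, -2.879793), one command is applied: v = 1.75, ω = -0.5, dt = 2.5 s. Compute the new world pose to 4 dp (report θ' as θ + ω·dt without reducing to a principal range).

θ' = -2.8798 + -0.5·2.5 = -4.1298
R = v/ω = 1.75/-0.5 = -3.5000
x' = 4.5 + -3.5000·(sin -4.1298 − sin -2.8798) = 0.6715
y' = -2.5 − -3.5000·(cos -4.1298 − cos -2.8798) = -1.0449

(0.6715, -1.0449, -4.1298)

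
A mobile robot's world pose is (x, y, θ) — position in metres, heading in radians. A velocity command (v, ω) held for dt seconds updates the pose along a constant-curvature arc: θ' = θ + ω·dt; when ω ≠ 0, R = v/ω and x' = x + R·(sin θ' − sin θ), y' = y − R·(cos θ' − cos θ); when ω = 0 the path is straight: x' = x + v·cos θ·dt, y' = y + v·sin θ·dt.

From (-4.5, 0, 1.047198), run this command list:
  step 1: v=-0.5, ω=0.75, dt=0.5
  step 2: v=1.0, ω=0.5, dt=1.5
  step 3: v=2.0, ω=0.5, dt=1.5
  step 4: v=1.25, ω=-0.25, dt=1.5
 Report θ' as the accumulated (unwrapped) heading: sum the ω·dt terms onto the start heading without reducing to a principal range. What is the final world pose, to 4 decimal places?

(-9.0503, 3.5717, 2.5472)

step 1: θ'=1.4222 (R=-0.6667) → pose (-4.5820, -0.2346, 1.4222)
step 2: θ'=2.1722 (R=2.0000) → pose (-4.9108, 1.1931, 2.1722)
step 3: θ'=2.9222 (R=4.0000) → pose (-7.3385, 2.8340, 2.9222)
step 4: θ'=2.5472 (R=-5.0000) → pose (-9.0503, 3.5717, 2.5472)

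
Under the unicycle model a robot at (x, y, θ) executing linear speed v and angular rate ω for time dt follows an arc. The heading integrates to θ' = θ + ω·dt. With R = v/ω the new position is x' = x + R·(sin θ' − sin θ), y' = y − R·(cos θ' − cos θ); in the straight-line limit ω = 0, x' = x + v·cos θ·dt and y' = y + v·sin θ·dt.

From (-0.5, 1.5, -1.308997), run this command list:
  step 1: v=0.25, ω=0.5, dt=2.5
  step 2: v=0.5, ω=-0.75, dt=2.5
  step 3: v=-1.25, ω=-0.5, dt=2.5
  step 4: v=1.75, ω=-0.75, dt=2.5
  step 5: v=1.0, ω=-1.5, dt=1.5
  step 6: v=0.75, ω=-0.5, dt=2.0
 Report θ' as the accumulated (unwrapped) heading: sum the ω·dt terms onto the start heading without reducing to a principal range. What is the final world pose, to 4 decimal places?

step 1: θ'=-0.0590 (R=0.5000) → pose (-0.0465, 1.1303, -0.0590)
step 2: θ'=-1.9340 (R=-0.6667) → pose (0.5373, 0.2279, -1.9340)
step 3: θ'=-3.1840 (R=2.5000) → pose (2.9802, 1.8375, -3.1840)
step 4: θ'=-5.0590 (R=-2.3333) → pose (0.8846, 4.9614, -5.0590)
step 5: θ'=-7.3090 (R=-0.6667) → pose (2.0817, 5.0805, -7.3090)
step 6: θ'=-8.3090 (R=-1.5000) → pose (2.1464, 3.6437, -8.3090)

(2.1464, 3.6437, -8.3090)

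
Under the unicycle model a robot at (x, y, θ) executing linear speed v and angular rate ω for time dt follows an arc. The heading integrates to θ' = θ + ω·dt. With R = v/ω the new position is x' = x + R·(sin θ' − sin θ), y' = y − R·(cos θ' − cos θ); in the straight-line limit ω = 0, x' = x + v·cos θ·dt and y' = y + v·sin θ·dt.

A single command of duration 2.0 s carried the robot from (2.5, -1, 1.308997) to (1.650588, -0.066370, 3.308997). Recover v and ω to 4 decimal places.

Δθ = 3.308997 − 1.308997 = 2.000000
ω = Δθ/dt = 2.000000/2.0 = 1.0000
R = −Δy/(cos θ' − cos θ) = 0.7500
v = R·ω = 0.7500·1.0000 = 0.7500

v = 0.7500, ω = 1.0000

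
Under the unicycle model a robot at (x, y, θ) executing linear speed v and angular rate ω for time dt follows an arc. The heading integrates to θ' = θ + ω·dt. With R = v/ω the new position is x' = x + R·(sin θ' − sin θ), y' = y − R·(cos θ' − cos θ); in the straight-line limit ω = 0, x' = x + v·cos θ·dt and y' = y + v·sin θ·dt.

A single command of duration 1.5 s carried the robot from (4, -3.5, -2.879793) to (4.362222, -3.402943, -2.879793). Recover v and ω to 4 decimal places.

v = -0.2500, ω = 0.0000

Δθ = -2.879793 − -2.879793 = 0.000000
ω = Δθ/dt = 0.000000/1.5 = 0.0000
ω = 0 → v = (Δx·cos θ + Δy·sin θ)/dt = -0.2500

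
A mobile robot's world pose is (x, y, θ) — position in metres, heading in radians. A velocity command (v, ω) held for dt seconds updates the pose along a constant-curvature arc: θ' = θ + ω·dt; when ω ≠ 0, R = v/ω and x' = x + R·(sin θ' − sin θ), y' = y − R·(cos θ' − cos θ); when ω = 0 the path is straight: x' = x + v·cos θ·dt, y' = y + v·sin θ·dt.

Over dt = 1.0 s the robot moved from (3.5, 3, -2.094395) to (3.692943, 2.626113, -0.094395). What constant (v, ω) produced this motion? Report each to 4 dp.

v = 0.5000, ω = 2.0000

Δθ = -0.094395 − -2.094395 = 2.000000
ω = Δθ/dt = 2.000000/1.0 = 2.0000
R = −Δy/(cos θ' − cos θ) = 0.2500
v = R·ω = 0.2500·2.0000 = 0.5000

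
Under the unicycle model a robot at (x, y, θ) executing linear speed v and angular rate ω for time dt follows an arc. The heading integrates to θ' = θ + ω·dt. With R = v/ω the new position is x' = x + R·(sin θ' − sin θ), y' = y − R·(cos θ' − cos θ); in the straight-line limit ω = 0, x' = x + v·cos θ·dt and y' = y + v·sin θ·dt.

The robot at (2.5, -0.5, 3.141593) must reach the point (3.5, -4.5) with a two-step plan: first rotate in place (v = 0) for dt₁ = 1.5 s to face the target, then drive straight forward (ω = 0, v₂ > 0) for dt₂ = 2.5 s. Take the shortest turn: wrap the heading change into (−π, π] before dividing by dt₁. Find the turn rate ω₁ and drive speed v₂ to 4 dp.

ω₁ = 1.2105, v₂ = 1.6492

heading to target = atan2(-4.5−-0.5, 3.5−2.5) = -1.3258
Δθ = wrap(-1.3258 − 3.1416) = 1.8158; ω₁ = Δθ/dt₁ = 1.2105
distance = √((3.5−2.5)² + (-4.5−-0.5)²) = 4.1231; v₂ = distance/dt₂ = 1.6492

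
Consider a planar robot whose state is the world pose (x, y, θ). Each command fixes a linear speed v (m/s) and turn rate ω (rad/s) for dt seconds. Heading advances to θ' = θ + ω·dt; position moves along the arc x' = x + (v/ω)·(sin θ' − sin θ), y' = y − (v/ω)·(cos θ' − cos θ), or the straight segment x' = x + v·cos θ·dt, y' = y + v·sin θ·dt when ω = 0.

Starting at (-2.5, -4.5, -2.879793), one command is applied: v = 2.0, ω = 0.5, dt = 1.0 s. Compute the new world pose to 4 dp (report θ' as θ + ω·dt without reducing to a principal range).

(-4.2256, -5.4693, -2.3798)

θ' = -2.8798 + 0.5·1.0 = -2.3798
R = v/ω = 2.0/0.5 = 4.0000
x' = -2.5 + 4.0000·(sin -2.3798 − sin -2.8798) = -4.2256
y' = -4.5 − 4.0000·(cos -2.3798 − cos -2.8798) = -5.4693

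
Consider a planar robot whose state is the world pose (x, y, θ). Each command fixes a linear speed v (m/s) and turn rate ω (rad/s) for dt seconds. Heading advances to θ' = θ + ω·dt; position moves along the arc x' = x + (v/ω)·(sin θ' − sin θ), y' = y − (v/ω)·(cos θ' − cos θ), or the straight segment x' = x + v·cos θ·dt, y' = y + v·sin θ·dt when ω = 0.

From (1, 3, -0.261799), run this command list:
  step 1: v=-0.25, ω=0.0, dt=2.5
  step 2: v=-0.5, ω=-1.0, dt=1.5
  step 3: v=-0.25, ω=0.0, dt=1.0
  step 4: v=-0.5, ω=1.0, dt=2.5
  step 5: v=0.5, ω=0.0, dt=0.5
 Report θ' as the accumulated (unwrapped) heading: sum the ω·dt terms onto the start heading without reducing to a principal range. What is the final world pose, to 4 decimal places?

(-0.5602, 4.6181, 0.7382)

step 1: θ'=-0.2618 (straight) → pose (0.3963, 3.1618, -0.2618)
step 2: θ'=-1.7618 (R=0.5000) → pose (0.0348, 3.7396, -1.7618)
step 3: θ'=-1.7618 (straight) → pose (0.0823, 3.9851, -1.7618)
step 4: θ'=0.7382 (R=-0.5000) → pose (-0.7451, 4.4499, 0.7382)
step 5: θ'=0.7382 (straight) → pose (-0.5602, 4.6181, 0.7382)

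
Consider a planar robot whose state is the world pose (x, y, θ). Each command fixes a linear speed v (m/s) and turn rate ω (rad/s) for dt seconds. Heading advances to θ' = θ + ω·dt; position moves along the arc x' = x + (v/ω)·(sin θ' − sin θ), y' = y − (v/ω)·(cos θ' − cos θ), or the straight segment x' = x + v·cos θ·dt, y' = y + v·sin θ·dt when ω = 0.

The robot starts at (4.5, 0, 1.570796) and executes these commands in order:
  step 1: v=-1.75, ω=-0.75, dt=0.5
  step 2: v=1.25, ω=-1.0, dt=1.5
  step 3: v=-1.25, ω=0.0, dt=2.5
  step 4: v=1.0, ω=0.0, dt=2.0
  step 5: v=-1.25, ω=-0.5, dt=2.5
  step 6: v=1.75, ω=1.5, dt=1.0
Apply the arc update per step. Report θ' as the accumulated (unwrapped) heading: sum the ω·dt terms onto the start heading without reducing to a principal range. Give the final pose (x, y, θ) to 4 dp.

(4.1545, 1.4152, -0.0542)

step 1: θ'=1.1958 (R=2.3333) → pose (4.3379, -0.8546, 1.1958)
step 2: θ'=-0.3042 (R=-1.2500) → pose (5.8754, -0.1199, -0.3042)
step 3: θ'=-0.3042 (straight) → pose (2.8939, 0.8162, -0.3042)
step 4: θ'=-0.3042 (straight) → pose (4.8021, 0.2171, -0.3042)
step 5: θ'=-1.5542 (R=2.5000) → pose (3.0512, 2.5608, -1.5542)
step 6: θ'=-0.0542 (R=1.1667) → pose (4.1545, 1.4152, -0.0542)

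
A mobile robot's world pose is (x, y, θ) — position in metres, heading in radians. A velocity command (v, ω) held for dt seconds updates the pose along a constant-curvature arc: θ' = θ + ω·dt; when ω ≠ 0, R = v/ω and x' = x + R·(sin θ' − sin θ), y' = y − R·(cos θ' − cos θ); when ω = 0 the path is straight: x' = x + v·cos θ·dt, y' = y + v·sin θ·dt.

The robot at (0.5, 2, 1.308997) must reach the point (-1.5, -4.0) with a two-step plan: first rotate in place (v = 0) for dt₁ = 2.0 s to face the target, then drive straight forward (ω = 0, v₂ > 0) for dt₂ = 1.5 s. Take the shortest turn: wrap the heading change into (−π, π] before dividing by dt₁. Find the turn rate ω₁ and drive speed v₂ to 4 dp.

heading to target = atan2(-4−2, -1.5−0.5) = -1.8925
Δθ = wrap(-1.8925 − 1.3090) = 3.0816; ω₁ = Δθ/dt₁ = 1.5408
distance = √((-1.5−0.5)² + (-4−2)²) = 6.3246; v₂ = distance/dt₂ = 4.2164

ω₁ = 1.5408, v₂ = 4.2164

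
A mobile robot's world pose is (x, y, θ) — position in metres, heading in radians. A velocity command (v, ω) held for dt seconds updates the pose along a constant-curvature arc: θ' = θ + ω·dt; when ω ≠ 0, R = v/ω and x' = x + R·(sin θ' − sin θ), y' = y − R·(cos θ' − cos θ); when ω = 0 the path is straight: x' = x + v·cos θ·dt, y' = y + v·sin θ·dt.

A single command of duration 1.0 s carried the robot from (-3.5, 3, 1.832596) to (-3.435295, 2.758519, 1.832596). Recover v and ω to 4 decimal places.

v = -0.2500, ω = 0.0000

Δθ = 1.832596 − 1.832596 = 0.000000
ω = Δθ/dt = 0.000000/1.0 = 0.0000
ω = 0 → v = (Δx·cos θ + Δy·sin θ)/dt = -0.2500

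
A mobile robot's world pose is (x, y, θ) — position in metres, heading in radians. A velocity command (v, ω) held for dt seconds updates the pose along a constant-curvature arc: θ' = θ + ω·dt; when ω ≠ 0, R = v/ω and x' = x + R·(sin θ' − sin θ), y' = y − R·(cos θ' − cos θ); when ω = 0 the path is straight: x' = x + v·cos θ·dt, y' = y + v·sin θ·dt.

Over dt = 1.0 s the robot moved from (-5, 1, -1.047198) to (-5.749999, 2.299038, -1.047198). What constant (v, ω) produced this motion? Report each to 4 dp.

v = -1.5000, ω = 0.0000

Δθ = -1.047198 − -1.047198 = 0.000000
ω = Δθ/dt = 0.000000/1.0 = 0.0000
ω = 0 → v = (Δx·cos θ + Δy·sin θ)/dt = -1.5000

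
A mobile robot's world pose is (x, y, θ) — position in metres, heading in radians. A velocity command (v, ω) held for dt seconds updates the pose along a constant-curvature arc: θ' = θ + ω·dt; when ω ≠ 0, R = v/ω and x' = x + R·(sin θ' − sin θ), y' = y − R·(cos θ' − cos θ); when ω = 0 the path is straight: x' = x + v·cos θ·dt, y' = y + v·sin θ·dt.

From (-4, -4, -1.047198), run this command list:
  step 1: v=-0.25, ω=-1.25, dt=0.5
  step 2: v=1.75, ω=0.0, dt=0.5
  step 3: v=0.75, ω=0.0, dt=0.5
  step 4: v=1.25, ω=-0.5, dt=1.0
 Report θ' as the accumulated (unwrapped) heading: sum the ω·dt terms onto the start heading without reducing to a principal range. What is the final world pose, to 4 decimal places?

(-4.5781, -6.2848, -2.1722)

step 1: θ'=-1.6722 (R=0.2000) → pose (-4.0258, -3.8798, -1.6722)
step 2: θ'=-1.6722 (straight) → pose (-4.1143, -4.7503, -1.6722)
step 3: θ'=-1.6722 (straight) → pose (-4.1523, -5.1233, -1.6722)
step 4: θ'=-2.1722 (R=-2.5000) → pose (-4.5781, -6.2848, -2.1722)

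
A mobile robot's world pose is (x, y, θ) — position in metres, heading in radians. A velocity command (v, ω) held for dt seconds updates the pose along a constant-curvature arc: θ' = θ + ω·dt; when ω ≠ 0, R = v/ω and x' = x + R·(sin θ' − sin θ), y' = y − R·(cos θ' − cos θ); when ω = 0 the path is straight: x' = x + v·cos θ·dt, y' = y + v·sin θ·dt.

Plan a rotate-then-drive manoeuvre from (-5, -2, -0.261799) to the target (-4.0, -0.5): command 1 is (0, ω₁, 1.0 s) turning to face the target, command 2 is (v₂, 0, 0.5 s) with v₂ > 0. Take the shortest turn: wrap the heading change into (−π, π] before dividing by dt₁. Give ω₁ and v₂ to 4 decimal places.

ω₁ = 1.2446, v₂ = 3.6056

heading to target = atan2(-0.5−-2, -4−-5) = 0.9828
Δθ = wrap(0.9828 − -0.2618) = 1.2446; ω₁ = Δθ/dt₁ = 1.2446
distance = √((-4−-5)² + (-0.5−-2)²) = 1.8028; v₂ = distance/dt₂ = 3.6056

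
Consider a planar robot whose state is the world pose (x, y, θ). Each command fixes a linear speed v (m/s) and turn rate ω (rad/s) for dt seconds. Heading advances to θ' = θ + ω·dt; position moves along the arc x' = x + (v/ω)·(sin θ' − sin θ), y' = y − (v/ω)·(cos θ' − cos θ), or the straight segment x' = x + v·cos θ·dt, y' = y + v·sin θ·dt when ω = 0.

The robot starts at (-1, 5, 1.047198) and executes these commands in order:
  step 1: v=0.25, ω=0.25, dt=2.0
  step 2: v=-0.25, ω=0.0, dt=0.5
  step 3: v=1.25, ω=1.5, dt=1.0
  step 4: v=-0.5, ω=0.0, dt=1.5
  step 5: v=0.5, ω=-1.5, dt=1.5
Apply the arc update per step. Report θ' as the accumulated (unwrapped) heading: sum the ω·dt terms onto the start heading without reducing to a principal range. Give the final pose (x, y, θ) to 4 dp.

(-1.0842, 6.6948, 0.7972)

step 1: θ'=1.5472 (R=1.0000) → pose (-0.8663, 5.4764, 1.5472)
step 2: θ'=1.5472 (straight) → pose (-0.8693, 5.3514, 1.5472)
step 3: θ'=3.0472 (R=0.8333) → pose (-1.6238, 6.2007, 3.0472)
step 4: θ'=3.0472 (straight) → pose (-0.8771, 6.1300, 3.0472)
step 5: θ'=0.7972 (R=-0.3333) → pose (-1.0842, 6.6948, 0.7972)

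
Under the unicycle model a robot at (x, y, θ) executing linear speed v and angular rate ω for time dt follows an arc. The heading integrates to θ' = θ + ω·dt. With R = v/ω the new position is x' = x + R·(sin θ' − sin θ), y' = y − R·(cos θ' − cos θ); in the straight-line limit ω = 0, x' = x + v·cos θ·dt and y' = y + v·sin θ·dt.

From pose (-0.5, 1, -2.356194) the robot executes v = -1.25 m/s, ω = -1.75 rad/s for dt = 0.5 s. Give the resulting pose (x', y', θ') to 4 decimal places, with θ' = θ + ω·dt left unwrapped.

(0.0690, 1.2063, -3.2312)

θ' = -2.3562 + -1.75·0.5 = -3.2312
R = v/ω = -1.25/-1.75 = 0.7143
x' = -0.5 + 0.7143·(sin -3.2312 − sin -2.3562) = 0.0690
y' = 1 − 0.7143·(cos -3.2312 − cos -2.3562) = 1.2063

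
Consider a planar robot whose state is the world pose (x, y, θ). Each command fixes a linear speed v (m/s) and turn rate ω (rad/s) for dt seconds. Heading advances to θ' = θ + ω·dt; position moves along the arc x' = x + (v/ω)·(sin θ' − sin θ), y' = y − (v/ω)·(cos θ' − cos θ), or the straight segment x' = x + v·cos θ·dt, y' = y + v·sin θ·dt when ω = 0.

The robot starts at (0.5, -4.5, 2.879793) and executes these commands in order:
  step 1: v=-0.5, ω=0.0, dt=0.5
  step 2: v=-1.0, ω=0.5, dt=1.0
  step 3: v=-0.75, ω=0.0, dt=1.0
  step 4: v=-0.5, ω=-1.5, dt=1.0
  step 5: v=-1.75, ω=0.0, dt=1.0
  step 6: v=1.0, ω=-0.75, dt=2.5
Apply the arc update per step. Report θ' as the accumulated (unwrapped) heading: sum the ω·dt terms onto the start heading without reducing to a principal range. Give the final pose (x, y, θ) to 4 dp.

(4.6520, -4.5503, 0.0048)

step 1: θ'=2.8798 (straight) → pose (0.7415, -4.5647, 2.8798)
step 2: θ'=3.3798 (R=-2.0000) → pose (1.7310, -4.5764, 3.3798)
step 3: θ'=3.3798 (straight) → pose (2.4599, -4.3994, 3.3798)
step 4: θ'=1.8798 (R=0.3333) → pose (2.8560, -4.6220, 1.8798)
step 5: θ'=1.8798 (straight) → pose (3.3882, -6.2891, 1.8798)
step 6: θ'=0.0048 (R=-1.3333) → pose (4.6520, -4.5503, 0.0048)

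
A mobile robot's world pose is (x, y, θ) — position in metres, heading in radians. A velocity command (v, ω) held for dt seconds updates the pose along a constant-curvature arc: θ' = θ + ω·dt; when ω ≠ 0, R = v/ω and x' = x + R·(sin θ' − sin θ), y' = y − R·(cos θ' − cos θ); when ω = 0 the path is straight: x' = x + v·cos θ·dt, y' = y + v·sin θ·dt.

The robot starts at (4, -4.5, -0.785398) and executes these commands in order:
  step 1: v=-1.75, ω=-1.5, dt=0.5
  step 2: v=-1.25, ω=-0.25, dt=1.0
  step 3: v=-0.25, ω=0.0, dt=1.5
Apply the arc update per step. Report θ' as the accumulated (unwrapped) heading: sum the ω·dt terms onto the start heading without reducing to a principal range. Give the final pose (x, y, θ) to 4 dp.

step 1: θ'=-1.5354 (R=1.1667) → pose (3.6590, -3.7163, -1.5354)
step 2: θ'=-1.7854 (R=5.0000) → pose (3.7706, -2.4746, -1.7854)
step 3: θ'=-1.7854 (straight) → pose (3.8504, -2.1082, -1.7854)

(3.8504, -2.1082, -1.7854)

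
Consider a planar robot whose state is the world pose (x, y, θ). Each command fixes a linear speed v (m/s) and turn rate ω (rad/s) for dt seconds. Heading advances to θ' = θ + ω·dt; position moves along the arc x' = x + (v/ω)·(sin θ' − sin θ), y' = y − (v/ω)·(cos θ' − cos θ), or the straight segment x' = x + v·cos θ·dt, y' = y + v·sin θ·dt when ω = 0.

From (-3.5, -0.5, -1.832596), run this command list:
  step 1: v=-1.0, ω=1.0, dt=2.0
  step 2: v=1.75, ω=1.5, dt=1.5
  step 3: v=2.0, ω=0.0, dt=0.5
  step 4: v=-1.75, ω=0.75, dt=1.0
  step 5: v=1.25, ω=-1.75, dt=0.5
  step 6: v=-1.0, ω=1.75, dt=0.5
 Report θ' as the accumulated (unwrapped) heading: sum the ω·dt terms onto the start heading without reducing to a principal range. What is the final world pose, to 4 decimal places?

step 1: θ'=0.1674 (R=-1.0000) → pose (-4.6325, 0.7448, 0.1674)
step 2: θ'=2.4174 (R=1.1667) → pose (-4.0540, 2.7691, 2.4174)
step 3: θ'=2.4174 (straight) → pose (-4.8030, 3.4316, 2.4174)
step 4: θ'=3.1674 (R=-2.3333) → pose (-3.1969, 2.8468, 3.1674)
step 5: θ'=2.2924 (R=-0.7143) → pose (-3.7516, 3.0890, 2.2924)
step 6: θ'=3.1674 (R=-0.5714) → pose (-3.3078, 2.8952, 3.1674)

(-3.3078, 2.8952, 3.1674)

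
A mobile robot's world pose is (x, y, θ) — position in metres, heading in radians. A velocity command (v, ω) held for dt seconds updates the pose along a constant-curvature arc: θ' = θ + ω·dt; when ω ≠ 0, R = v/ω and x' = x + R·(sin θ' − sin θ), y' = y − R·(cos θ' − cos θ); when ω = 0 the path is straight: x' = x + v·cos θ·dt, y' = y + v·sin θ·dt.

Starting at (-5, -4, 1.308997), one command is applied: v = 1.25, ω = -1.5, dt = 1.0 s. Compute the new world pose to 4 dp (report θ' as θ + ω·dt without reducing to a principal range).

(-4.0369, -3.3975, -0.1910)

θ' = 1.3090 + -1.5·1.0 = -0.1910
R = v/ω = 1.25/-1.5 = -0.8333
x' = -5 + -0.8333·(sin -0.1910 − sin 1.3090) = -4.0369
y' = -4 − -0.8333·(cos -0.1910 − cos 1.3090) = -3.3975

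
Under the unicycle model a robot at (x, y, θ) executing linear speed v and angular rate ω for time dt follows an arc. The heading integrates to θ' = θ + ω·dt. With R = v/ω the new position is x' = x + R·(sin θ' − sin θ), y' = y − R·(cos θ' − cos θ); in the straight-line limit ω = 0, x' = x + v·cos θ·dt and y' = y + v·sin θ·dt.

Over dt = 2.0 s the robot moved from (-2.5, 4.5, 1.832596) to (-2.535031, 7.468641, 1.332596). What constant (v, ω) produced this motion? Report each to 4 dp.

Δθ = 1.332596 − 1.832596 = -0.500000
ω = Δθ/dt = -0.500000/2.0 = -0.2500
R = −Δy/(cos θ' − cos θ) = -6.0000
v = R·ω = -6.0000·-0.2500 = 1.5000

v = 1.5000, ω = -0.2500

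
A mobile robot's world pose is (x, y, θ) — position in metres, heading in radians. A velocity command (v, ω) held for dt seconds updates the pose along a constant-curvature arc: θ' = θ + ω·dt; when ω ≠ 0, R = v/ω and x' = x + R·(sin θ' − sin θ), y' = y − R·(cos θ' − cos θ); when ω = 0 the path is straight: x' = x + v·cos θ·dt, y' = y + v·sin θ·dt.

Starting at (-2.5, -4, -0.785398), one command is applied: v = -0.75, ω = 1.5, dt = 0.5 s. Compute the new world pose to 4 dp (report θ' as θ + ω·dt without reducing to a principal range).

(-2.8359, -3.8539, -0.0354)

θ' = -0.7854 + 1.5·0.5 = -0.0354
R = v/ω = -0.75/1.5 = -0.5000
x' = -2.5 + -0.5000·(sin -0.0354 − sin -0.7854) = -2.8359
y' = -4 − -0.5000·(cos -0.0354 − cos -0.7854) = -3.8539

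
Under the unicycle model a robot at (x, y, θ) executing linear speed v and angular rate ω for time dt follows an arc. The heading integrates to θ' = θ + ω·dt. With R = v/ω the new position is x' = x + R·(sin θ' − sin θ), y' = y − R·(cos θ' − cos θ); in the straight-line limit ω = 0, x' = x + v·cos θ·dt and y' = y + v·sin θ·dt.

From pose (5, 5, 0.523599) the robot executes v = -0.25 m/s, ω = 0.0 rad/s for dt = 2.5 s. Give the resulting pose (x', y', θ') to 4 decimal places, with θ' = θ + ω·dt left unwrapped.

θ' = 0.5236 + 0.0·2.5 = 0.5236
ω = 0 → straight: x' = 5 + -0.25·cos(0.5236)·2.5 = 4.4587
y' = 5 + -0.25·sin(0.5236)·2.5 = 4.6875

(4.4587, 4.6875, 0.5236)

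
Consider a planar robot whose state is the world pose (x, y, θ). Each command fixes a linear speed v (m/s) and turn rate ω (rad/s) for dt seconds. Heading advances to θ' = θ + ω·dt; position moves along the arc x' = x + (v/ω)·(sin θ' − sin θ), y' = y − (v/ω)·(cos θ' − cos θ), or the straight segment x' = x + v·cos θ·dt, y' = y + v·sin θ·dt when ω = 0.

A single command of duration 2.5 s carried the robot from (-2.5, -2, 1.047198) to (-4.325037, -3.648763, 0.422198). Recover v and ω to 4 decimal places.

v = -1.0000, ω = -0.2500

Δθ = 0.422198 − 1.047198 = -0.625000
ω = Δθ/dt = -0.625000/2.5 = -0.2500
R = Δx/(sin θ' − sin θ) = 4.0000
v = R·ω = 4.0000·-0.2500 = -1.0000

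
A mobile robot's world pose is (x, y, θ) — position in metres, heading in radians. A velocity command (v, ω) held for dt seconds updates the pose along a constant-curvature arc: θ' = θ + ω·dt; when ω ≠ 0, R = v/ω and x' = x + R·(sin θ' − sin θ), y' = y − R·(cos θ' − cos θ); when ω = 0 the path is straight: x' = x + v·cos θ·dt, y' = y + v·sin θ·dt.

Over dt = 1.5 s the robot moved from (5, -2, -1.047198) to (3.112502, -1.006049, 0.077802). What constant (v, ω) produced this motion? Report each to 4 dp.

Δθ = 0.077802 − -1.047198 = 1.125000
ω = Δθ/dt = 1.125000/1.5 = 0.7500
R = Δx/(sin θ' − sin θ) = -2.0000
v = R·ω = -2.0000·0.7500 = -1.5000

v = -1.5000, ω = 0.7500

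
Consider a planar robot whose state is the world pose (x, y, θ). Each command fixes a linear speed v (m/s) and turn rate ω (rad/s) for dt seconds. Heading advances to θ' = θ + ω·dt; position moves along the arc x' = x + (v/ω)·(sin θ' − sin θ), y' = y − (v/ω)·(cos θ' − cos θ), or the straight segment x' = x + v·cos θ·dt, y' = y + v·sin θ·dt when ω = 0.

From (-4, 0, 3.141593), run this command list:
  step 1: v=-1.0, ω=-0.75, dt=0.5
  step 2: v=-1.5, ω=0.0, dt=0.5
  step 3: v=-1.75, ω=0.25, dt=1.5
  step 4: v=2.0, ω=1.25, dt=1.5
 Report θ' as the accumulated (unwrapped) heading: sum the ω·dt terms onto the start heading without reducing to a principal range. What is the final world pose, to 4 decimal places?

step 1: θ'=2.7666 (R=1.3333) → pose (-3.5116, -0.0927, 2.7666)
step 2: θ'=2.7666 (straight) → pose (-2.8138, -0.3674, 2.7666)
step 3: θ'=3.1416 (R=-7.0000) → pose (-0.2498, -0.8538, 3.1416)
step 4: θ'=5.0166 (R=1.6000) → pose (-1.7764, -2.9331, 5.0166)

(-1.7764, -2.9331, 5.0166)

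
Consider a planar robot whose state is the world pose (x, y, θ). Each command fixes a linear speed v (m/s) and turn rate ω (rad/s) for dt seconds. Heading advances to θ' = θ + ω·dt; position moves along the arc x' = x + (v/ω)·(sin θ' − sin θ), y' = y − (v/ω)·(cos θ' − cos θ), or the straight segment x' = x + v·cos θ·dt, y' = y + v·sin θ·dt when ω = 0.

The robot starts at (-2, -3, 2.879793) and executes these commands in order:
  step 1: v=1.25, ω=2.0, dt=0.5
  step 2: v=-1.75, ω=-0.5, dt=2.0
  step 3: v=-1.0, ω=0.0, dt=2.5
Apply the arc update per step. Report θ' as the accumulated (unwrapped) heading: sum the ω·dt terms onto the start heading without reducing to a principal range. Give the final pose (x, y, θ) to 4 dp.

step 1: θ'=3.8798 (R=0.6250) → pose (-2.5824, -3.1414, 3.8798)
step 2: θ'=2.8798 (R=3.5000) → pose (0.6789, -2.3495, 2.8798)
step 3: θ'=2.8798 (straight) → pose (3.0937, -2.9966, 2.8798)

(3.0937, -2.9966, 2.8798)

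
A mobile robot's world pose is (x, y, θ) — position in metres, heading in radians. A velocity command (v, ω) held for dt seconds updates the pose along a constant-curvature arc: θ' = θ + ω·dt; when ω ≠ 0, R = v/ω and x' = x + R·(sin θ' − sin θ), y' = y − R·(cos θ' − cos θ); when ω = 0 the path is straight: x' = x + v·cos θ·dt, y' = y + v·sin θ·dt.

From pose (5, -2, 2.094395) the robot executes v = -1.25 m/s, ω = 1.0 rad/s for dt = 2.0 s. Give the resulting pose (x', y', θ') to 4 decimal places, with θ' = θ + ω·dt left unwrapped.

(7.1013, -2.0993, 4.0944)

θ' = 2.0944 + 1.0·2.0 = 4.0944
R = v/ω = -1.25/1.0 = -1.2500
x' = 5 + -1.2500·(sin 4.0944 − sin 2.0944) = 7.1013
y' = -2 − -1.2500·(cos 4.0944 − cos 2.0944) = -2.0993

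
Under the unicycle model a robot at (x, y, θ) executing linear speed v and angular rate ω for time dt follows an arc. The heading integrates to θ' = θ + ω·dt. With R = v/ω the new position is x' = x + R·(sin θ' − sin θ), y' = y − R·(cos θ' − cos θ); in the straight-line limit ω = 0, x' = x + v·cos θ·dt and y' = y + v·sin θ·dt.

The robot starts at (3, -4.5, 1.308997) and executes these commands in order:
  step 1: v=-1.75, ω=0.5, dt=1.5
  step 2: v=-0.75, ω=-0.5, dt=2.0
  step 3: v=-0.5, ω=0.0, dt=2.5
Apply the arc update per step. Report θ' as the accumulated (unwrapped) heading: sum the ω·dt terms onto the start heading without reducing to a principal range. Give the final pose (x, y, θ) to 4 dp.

step 1: θ'=2.0590 (R=-3.5000) → pose (3.2896, -7.0475, 2.0590)
step 2: θ'=1.0590 (R=1.5000) → pose (3.2726, -8.4857, 1.0590)
step 3: θ'=1.0590 (straight) → pose (2.6605, -9.5755, 1.0590)

(2.6605, -9.5755, 1.0590)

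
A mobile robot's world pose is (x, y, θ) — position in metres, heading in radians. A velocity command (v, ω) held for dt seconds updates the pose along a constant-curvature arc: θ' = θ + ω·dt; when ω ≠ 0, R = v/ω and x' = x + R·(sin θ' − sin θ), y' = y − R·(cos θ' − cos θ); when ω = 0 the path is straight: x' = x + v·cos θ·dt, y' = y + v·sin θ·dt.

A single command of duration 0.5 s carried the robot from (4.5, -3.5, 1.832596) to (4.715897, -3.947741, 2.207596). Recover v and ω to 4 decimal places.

v = -1.0000, ω = 0.7500

Δθ = 2.207596 − 1.832596 = 0.375000
ω = Δθ/dt = 0.375000/0.5 = 0.7500
R = −Δy/(cos θ' − cos θ) = -1.3333
v = R·ω = -1.3333·0.7500 = -1.0000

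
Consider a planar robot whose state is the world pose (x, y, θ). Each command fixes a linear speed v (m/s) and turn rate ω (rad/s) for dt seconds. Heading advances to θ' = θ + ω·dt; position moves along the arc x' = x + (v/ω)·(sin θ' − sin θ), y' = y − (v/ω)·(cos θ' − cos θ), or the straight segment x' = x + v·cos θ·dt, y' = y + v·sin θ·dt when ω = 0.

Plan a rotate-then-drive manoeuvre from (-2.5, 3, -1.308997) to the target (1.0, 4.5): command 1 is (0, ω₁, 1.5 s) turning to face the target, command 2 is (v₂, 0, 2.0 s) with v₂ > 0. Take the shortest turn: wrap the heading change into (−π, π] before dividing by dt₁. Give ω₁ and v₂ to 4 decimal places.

heading to target = atan2(4.5−3, 1−-2.5) = 0.4049
Δθ = wrap(0.4049 − -1.3090) = 1.7139; ω₁ = Δθ/dt₁ = 1.1426
distance = √((1−-2.5)² + (4.5−3)²) = 3.8079; v₂ = distance/dt₂ = 1.9039

ω₁ = 1.1426, v₂ = 1.9039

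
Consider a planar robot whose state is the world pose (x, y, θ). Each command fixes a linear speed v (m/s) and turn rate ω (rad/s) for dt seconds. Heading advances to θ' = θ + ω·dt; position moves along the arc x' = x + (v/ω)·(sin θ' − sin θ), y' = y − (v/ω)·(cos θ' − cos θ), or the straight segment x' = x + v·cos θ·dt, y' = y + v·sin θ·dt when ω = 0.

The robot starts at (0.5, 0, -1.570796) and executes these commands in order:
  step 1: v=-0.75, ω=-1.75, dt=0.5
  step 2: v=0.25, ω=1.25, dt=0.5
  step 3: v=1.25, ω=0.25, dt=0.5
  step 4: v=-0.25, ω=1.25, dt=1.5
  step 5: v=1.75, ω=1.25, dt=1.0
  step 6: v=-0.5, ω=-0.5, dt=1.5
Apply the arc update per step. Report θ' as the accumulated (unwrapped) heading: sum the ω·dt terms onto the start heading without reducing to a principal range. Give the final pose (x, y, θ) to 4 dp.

(1.0124, 0.3761, 0.6792)

step 1: θ'=-2.4458 (R=0.4286) → pose (0.6539, 0.3289, -2.4458)
step 2: θ'=-1.8208 (R=0.2000) → pose (0.5883, 0.2249, -1.8208)
step 3: θ'=-1.6958 (R=5.0000) → pose (0.4718, -0.3887, -1.6958)
step 4: θ'=0.1792 (R=-0.2000) → pose (0.2378, -0.1670, 0.1792)
step 5: θ'=1.4292 (R=1.4000) → pose (1.3742, 1.0130, 1.4292)
step 6: θ'=0.6792 (R=1.0000) → pose (1.0124, 0.3761, 0.6792)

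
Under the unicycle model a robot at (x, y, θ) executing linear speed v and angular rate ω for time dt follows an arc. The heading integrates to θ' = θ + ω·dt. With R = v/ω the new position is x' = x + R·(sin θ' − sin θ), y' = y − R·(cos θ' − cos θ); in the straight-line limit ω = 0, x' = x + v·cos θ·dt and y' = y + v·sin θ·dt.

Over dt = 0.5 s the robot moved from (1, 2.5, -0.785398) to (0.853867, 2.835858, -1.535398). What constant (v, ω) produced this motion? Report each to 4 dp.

v = -0.7500, ω = -1.5000

Δθ = -1.535398 − -0.785398 = -0.750000
ω = Δθ/dt = -0.750000/0.5 = -1.5000
R = −Δy/(cos θ' − cos θ) = 0.5000
v = R·ω = 0.5000·-1.5000 = -0.7500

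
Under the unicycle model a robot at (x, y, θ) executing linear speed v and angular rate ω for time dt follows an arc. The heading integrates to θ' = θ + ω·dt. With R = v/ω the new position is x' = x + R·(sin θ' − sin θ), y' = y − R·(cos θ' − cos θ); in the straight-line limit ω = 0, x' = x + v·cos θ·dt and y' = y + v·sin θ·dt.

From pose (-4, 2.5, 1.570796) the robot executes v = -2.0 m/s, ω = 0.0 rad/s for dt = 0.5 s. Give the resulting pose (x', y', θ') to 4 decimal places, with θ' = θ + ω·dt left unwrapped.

θ' = 1.5708 + 0.0·0.5 = 1.5708
ω = 0 → straight: x' = -4 + -2.0·cos(1.5708)·0.5 = -4.0000
y' = 2.5 + -2.0·sin(1.5708)·0.5 = 1.5000

(-4.0000, 1.5000, 1.5708)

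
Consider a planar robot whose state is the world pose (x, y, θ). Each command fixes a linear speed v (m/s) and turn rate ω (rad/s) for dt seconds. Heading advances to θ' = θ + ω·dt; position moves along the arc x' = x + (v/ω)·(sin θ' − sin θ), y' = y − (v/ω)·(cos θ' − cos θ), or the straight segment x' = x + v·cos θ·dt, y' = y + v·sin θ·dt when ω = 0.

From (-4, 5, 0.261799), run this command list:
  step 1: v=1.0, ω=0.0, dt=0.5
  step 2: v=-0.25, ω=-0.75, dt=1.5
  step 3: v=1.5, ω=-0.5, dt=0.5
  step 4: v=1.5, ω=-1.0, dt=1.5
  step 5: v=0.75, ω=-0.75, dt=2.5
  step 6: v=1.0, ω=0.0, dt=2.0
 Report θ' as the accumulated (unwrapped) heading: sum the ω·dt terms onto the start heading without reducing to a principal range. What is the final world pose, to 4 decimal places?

step 1: θ'=0.2618 (straight) → pose (-3.5170, 5.1294, 0.2618)
step 2: θ'=-0.8632 (R=0.3333) → pose (-3.8566, 5.2347, -0.8632)
step 3: θ'=-1.1132 (R=-3.0000) → pose (-3.4450, 4.6101, -1.1132)
step 4: θ'=-2.6132 (R=-1.5000) → pose (-4.0345, 2.6520, -2.6132)
step 5: θ'=-4.4882 (R=-1.0000) → pose (-5.5136, 3.2933, -4.4882)
step 6: θ'=-4.4882 (straight) → pose (-5.9583, 5.2432, -4.4882)

(-5.9583, 5.2432, -4.4882)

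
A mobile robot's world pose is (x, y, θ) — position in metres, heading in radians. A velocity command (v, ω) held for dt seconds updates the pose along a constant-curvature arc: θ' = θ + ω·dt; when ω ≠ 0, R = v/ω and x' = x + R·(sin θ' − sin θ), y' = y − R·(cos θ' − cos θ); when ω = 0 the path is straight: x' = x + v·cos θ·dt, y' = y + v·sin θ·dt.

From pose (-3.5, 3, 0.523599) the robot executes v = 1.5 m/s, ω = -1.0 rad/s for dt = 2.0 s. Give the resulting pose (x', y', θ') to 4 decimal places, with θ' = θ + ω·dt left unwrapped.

(-1.2567, 1.8423, -1.4764)

θ' = 0.5236 + -1.0·2.0 = -1.4764
R = v/ω = 1.5/-1.0 = -1.5000
x' = -3.5 + -1.5000·(sin -1.4764 − sin 0.5236) = -1.2567
y' = 3 − -1.5000·(cos -1.4764 − cos 0.5236) = 1.8423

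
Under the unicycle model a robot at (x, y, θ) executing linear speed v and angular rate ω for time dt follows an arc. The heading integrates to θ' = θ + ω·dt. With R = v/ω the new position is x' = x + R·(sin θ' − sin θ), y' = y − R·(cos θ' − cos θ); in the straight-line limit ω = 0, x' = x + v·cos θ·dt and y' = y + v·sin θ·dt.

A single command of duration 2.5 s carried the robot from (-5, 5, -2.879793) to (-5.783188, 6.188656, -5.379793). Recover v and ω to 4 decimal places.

v = 0.7500, ω = -1.0000

Δθ = -5.379793 − -2.879793 = -2.500000
ω = Δθ/dt = -2.500000/2.5 = -1.0000
R = −Δy/(cos θ' − cos θ) = -0.7500
v = R·ω = -0.7500·-1.0000 = 0.7500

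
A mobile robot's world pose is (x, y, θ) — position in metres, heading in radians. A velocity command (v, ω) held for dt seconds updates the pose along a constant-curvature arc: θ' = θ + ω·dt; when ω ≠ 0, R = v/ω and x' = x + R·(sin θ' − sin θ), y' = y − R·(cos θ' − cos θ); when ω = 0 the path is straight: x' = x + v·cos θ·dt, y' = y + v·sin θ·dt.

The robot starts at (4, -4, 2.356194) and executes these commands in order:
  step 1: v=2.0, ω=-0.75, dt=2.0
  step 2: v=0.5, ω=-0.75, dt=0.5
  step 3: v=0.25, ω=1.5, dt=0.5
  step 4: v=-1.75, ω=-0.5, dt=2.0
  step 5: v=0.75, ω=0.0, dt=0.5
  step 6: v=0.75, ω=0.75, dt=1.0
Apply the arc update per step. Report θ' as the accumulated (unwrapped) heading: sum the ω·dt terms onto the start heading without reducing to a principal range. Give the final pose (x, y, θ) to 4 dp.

(2.6153, -1.8583, 0.9812)

step 1: θ'=0.8562 (R=-2.6667) → pose (3.8713, -0.3669, 0.8562)
step 2: θ'=0.4812 (R=-0.6667) → pose (4.0664, -0.2128, 0.4812)
step 3: θ'=1.2312 (R=0.1667) → pose (4.1464, -0.1206, 1.2312)
step 4: θ'=0.2312 (R=3.5000) → pose (1.6482, -2.3615, 0.2312)
step 5: θ'=0.2312 (straight) → pose (2.0133, -2.2756, 0.2312)
step 6: θ'=0.9812 (R=1.0000) → pose (2.6153, -1.8583, 0.9812)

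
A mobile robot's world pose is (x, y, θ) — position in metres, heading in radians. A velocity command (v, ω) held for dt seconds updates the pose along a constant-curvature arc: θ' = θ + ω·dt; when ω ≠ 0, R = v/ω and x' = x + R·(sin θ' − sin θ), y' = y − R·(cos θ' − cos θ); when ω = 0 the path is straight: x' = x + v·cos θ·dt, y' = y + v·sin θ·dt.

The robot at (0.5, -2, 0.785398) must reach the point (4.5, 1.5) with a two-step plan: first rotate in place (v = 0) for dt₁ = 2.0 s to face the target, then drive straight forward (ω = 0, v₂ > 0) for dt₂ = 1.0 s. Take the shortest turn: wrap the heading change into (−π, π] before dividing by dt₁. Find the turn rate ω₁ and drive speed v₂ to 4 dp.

ω₁ = -0.0333, v₂ = 5.3151

heading to target = atan2(1.5−-2, 4.5−0.5) = 0.7188
Δθ = wrap(0.7188 − 0.7854) = -0.0666; ω₁ = Δθ/dt₁ = -0.0333
distance = √((4.5−0.5)² + (1.5−-2)²) = 5.3151; v₂ = distance/dt₂ = 5.3151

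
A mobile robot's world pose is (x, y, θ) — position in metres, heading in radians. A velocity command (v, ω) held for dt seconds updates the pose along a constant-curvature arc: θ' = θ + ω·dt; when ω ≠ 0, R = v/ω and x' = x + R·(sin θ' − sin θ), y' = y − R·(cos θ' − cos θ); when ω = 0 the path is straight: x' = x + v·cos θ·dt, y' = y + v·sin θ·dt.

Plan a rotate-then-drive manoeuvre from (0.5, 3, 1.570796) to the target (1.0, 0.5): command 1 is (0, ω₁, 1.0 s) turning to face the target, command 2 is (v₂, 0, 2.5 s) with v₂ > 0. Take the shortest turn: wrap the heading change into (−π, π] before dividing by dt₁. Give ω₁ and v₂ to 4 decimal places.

heading to target = atan2(0.5−3, 1−0.5) = -1.3734
Δθ = wrap(-1.3734 − 1.5708) = -2.9442; ω₁ = Δθ/dt₁ = -2.9442
distance = √((1−0.5)² + (0.5−3)²) = 2.5495; v₂ = distance/dt₂ = 1.0198

ω₁ = -2.9442, v₂ = 1.0198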